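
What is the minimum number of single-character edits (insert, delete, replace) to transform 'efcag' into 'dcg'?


Building DP table for s1='efcag' (len 5) and s2='dcg' (len 3):
       d  c  g
    0  1  2  3
  e 1  1  2  3
  f 2  2  2  3
  c 3  3  2  3
  a 4  4  3  3
  g 5  5  4  3
Edit distance = dp[5][3] = 3

3


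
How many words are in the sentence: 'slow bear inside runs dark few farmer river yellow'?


Counting words by splitting on spaces:
  Word 1: 'slow'
  Word 2: 'bear'
  Word 3: 'inside'
  Word 4: 'runs'
  Word 5: 'dark'
  Word 6: 'few'
  Word 7: 'farmer'
  Word 8: 'river'
  Word 9: 'yellow'
Total words: 9

9


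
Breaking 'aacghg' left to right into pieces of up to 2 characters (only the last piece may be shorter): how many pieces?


'aacghg' has 6 characters.
Chunking with max size 2:
  Chunk 1: 'aa' (positions 0-1)
  Chunk 2: 'cg' (positions 2-3)
  Chunk 3: 'hg' (positions 4-5)
Total chunks: ceil(6 / 2) = 3

3


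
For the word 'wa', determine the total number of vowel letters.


Scanning each character of 'wa':
  Position 1: 'w' -> consonant (running count: 0)
  Position 2: 'a' -> vowel (running count: 1)
Total vowels: 1

1


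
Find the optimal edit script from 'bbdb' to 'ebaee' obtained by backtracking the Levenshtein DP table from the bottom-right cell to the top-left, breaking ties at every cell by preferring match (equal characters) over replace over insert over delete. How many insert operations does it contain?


Edit distance = 4. Backtracking from cell (4, 5) with preference match > replace > insert > delete,
then listing the resulting alignment 'bbdb' -> 'ebaee' left to right:
  Step 1: insert 'e' [insertion #1]
  Step 2: keep 'b'
  Step 3: replace b->a
  Step 4: replace d->e
  Step 5: replace b->e
Total insertions: 1

1


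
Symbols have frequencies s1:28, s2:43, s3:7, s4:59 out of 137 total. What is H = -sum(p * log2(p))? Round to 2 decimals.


Computing entropy H = -sum(p_i * log2(p_i)):
  s1: p = 28/137 = 0.2044, -p*log2(p) = 0.4682
  s2: p = 43/137 = 0.3139, -p*log2(p) = 0.5247
  s3: p = 7/137 = 0.0511, -p*log2(p) = 0.2192
  s4: p = 59/137 = 0.4307, -p*log2(p) = 0.5234
H = sum of terms = 1.7355
Rounded to 2 decimals: 1.74

1.74


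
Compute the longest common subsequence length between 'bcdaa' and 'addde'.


DP table for LCS of 'bcdaa' and 'addde':
       a  d  d  d  e
    0  0  0  0  0  0
  b 0  0  0  0  0  0
  c 0  0  0  0  0  0
  d 0  0  1  1  1  1
  a 0  1  1  1  1  1
  a 0  1  1  1  1  1
LCS: 'd'
LCS length = 1

1


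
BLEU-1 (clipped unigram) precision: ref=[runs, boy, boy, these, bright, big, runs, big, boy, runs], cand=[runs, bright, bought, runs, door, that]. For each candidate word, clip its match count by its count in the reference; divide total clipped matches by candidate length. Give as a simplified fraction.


Reference word counts: {'big': 2, 'boy': 3, 'bright': 1, 'runs': 3, 'these': 1}
Checking each candidate word (with clipping):
  'runs' -> in reference (ref count 3, used 1/3) -> match (matches: 1)
  'bright' -> in reference (ref count 1, used 1/1) -> match (matches: 2)
  'bought' -> not in reference -> no match (matches: 2)
  'runs' -> in reference (ref count 3, used 2/3) -> match (matches: 3)
  'door' -> not in reference -> no match (matches: 3)
  'that' -> not in reference -> no match (matches: 3)
Clipped matches: 3, Candidate length: 6
Precision = 3/6 = 1/2

1/2


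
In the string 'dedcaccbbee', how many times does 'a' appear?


Scanning 'dedcaccbbee' for 'a':
  Position 4: 'a' -> MATCH (count: 1)
Total occurrences of 'a': 1

1


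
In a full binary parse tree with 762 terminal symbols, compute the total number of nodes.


Leaf nodes (terminals): 762
Internal nodes = n - 1 = 762 - 1 = 761
Total = leaves + internal = 762 + 761 = 1523

1523


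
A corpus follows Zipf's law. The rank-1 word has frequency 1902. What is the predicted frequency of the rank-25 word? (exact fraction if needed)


Zipf's law: freq(rank) = f1 / rank
f1 = 1902, rank = 25
freq = 1902 / 25
GCD(1902, 25) = 1
Simplified: 1902/25

1902/25


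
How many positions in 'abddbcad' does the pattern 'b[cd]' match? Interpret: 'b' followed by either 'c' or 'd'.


Pattern: b[cd] means 'b' followed by either 'c' or 'd'.
Scanning 'abddbcad' position-by-position:
  Pos 0: window 'ab' -> no
  Pos 1: window 'bd' -> MATCH
  Pos 2: window 'dd' -> no
  Pos 3: window 'db' -> no
  Pos 4: window 'bc' -> MATCH
  Pos 5: window 'ca' -> no
  Pos 6: window 'ad' -> no
  Pos 7: window 'd' -> no
Total matches: 2

2


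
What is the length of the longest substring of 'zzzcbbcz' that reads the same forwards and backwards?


Scanning 'zzzcbbcz' for palindromic substrings.
Substring at positions 2-7: 'zcbbcz'.
Check: reverse('zcbbcz') = 'zcbbcz' -> palindrome confirmed.
Neighbouring characters ('z' / '-') break symmetry, so it cannot extend further.
No longer palindromic substring exists; longest length = 6

6


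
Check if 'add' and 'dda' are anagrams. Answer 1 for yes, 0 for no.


Sort characters of 'add': 'add'
Sort characters of 'dda': 'add'
Sorted forms match -> they ARE anagrams
Result: 1

1


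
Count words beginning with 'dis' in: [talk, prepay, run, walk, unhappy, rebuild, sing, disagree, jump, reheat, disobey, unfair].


Checking each word for prefix 'dis':
  'talk' -> no (count: 0)
  'prepay' -> no (count: 0)
  'run' -> no (count: 0)
  'walk' -> no (count: 0)
  'unhappy' -> no (count: 0)
  'rebuild' -> no (count: 0)
  'sing' -> no (count: 0)
  'disagree' -> YES, starts with 'dis' (count: 1)
  'jump' -> no (count: 1)
  'reheat' -> no (count: 1)
  'disobey' -> YES, starts with 'dis' (count: 2)
  'unfair' -> no (count: 2)
Total with prefix 'dis': 2

2


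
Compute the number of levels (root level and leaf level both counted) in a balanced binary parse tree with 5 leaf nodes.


In a balanced binary tree with n leaves the deepest leaf is ceil(log2(n)) edges below the root,
so counting node levels inclusive of root and leaves gives ceil(log2(n)) + 1 levels.
log2(5) = 2.3219
ceil(2.3219) = 3
levels = 3 + 1 = 4

4


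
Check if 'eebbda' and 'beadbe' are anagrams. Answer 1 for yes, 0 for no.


Sort characters of 'eebbda': 'abbdee'
Sort characters of 'beadbe': 'abbdee'
Sorted forms match -> they ARE anagrams
Result: 1

1


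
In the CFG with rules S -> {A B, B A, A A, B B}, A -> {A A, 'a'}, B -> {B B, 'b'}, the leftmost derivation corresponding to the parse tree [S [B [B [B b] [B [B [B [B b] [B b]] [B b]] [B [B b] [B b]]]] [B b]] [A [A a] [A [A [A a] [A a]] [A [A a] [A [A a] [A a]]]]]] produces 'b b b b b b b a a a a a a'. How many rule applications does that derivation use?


Every bracketed nonterminal node [X ...] in the tree is produced by exactly one rule application.
Reading the tree off as a leftmost derivation:
  Step 1: S  =>  B A   (applied S -> B A)
  Step 2: B A  =>  B B A   (applied B -> B B)
  Step 3: B B A  =>  B B B A   (applied B -> B B)
  Step 4: B B B A  =>  b B B A   (applied B -> b)
  Step 5: b B B A  =>  b B B B A   (applied B -> B B)
  Step 6: b B B B A  =>  b B B B B A   (applied B -> B B)
  Step 7: b B B B B A  =>  b B B B B B A   (applied B -> B B)
  Step 8: b B B B B B A  =>  b b B B B B A   (applied B -> b)
  Step 9: b b B B B B A  =>  b b b B B B A   (applied B -> b)
  Step 10: b b b B B B A  =>  b b b b B B A   (applied B -> b)
  Step 11: b b b b B B A  =>  b b b b B B B A   (applied B -> B B)
  Step 12: b b b b B B B A  =>  b b b b b B B A   (applied B -> b)
  Step 13: b b b b b B B A  =>  b b b b b b B A   (applied B -> b)
  Step 14: b b b b b b B A  =>  b b b b b b b A   (applied B -> b)
  Step 15: b b b b b b b A  =>  b b b b b b b A A   (applied A -> A A)
  Step 16: b b b b b b b A A  =>  b b b b b b b a A   (applied A -> a)
  Step 17: b b b b b b b a A  =>  b b b b b b b a A A   (applied A -> A A)
  Step 18: b b b b b b b a A A  =>  b b b b b b b a A A A   (applied A -> A A)
  Step 19: b b b b b b b a A A A  =>  b b b b b b b a a A A   (applied A -> a)
  Step 20: b b b b b b b a a A A  =>  b b b b b b b a a a A   (applied A -> a)
  Step 21: b b b b b b b a a a A  =>  b b b b b b b a a a A A   (applied A -> A A)
  Step 22: b b b b b b b a a a A A  =>  b b b b b b b a a a a A   (applied A -> a)
  Step 23: b b b b b b b a a a a A  =>  b b b b b b b a a a a A A   (applied A -> A A)
  Step 24: b b b b b b b a a a a A A  =>  b b b b b b b a a a a a A   (applied A -> a)
  Step 25: b b b b b b b a a a a a A  =>  b b b b b b b a a a a a a   (applied A -> a)
Final yield: b b b b b b b a a a a a a
Total rewrite steps: 25

25


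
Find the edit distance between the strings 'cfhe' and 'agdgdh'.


Building DP table for s1='cfhe' (len 4) and s2='agdgdh' (len 6):
       a  g  d  g  d  h
    0  1  2  3  4  5  6
  c 1  1  2  3  4  5  6
  f 2  2  2  3  4  5  6
  h 3  3  3  3  4  5  5
  e 4  4  4  4  4  5  6
Edit distance = dp[4][6] = 6

6


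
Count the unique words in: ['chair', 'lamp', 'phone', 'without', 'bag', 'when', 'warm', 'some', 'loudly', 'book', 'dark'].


Listing all tokens and tracking unique types:
  Token 1: 'chair' -> NEW (unique so far: 1)
  Token 2: 'lamp' -> NEW (unique so far: 2)
  Token 3: 'phone' -> NEW (unique so far: 3)
  Token 4: 'without' -> NEW (unique so far: 4)
  Token 5: 'bag' -> NEW (unique so far: 5)
  Token 6: 'when' -> NEW (unique so far: 6)
  Token 7: 'warm' -> NEW (unique so far: 7)
  Token 8: 'some' -> NEW (unique so far: 8)
  Token 9: 'loudly' -> NEW (unique so far: 9)
  Token 10: 'book' -> NEW (unique so far: 10)
  Token 11: 'dark' -> NEW (unique so far: 11)
Unique types: ('bag', 'book', 'chair', 'dark', 'lamp', 'loudly', 'phone', 'some', 'warm', 'when', 'without')
Vocabulary size: 11

11


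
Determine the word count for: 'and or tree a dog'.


Counting words by splitting on spaces:
  Word 1: 'and'
  Word 2: 'or'
  Word 3: 'tree'
  Word 4: 'a'
  Word 5: 'dog'
Total words: 5

5


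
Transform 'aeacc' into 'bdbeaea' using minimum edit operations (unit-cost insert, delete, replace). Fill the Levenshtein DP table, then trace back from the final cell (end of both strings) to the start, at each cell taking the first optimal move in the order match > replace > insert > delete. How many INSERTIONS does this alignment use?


Edit distance = 5. Backtracking from cell (5, 7) with preference match > replace > insert > delete,
then listing the resulting alignment 'aeacc' -> 'bdbeaea' left to right:
  Step 1: insert 'b' [insertion #1]
  Step 2: insert 'd' [insertion #2]
  Step 3: replace a->b
  Step 4: keep 'e'
  Step 5: keep 'a'
  Step 6: replace c->e
  Step 7: replace c->a
Total insertions: 2

2


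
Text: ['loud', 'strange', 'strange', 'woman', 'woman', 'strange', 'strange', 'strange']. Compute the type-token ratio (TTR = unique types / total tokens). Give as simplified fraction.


Tokens: 8
Unique types: ('loud', 'strange', 'woman') = 3
TTR = 3/8
Already in lowest terms.

3/8


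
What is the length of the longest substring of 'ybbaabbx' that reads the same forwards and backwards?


Scanning 'ybbaabbx' for palindromic substrings.
Substring at positions 1-6: 'bbaabb'.
Check: reverse('bbaabb') = 'bbaabb' -> palindrome confirmed.
Neighbouring characters ('y' / 'x') break symmetry, so it cannot extend further.
No longer palindromic substring exists; longest length = 6

6


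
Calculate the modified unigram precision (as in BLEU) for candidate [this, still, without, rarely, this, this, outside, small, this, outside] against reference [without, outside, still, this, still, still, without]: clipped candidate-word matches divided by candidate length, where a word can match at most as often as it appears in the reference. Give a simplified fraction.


Reference word counts: {'outside': 1, 'still': 3, 'this': 1, 'without': 2}
Checking each candidate word (with clipping):
  'this' -> in reference (ref count 1, used 1/1) -> match (matches: 1)
  'still' -> in reference (ref count 3, used 1/3) -> match (matches: 2)
  'without' -> in reference (ref count 2, used 1/2) -> match (matches: 3)
  'rarely' -> not in reference -> no match (matches: 3)
  'this' -> ref count 1 already used up (1/1) -> clipped, no match (matches: 3)
  'this' -> ref count 1 already used up (1/1) -> clipped, no match (matches: 3)
  'outside' -> in reference (ref count 1, used 1/1) -> match (matches: 4)
  'small' -> not in reference -> no match (matches: 4)
  'this' -> ref count 1 already used up (1/1) -> clipped, no match (matches: 4)
  'outside' -> ref count 1 already used up (1/1) -> clipped, no match (matches: 4)
Clipped matches: 4, Candidate length: 10
Precision = 4/10 = 2/5

2/5


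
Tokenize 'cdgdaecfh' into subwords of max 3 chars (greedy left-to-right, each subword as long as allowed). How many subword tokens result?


'cdgdaecfh' has 9 characters.
Chunking with max size 3:
  Chunk 1: 'cdg' (positions 0-2)
  Chunk 2: 'dae' (positions 3-5)
  Chunk 3: 'cfh' (positions 6-8)
Total chunks: ceil(9 / 3) = 3

3


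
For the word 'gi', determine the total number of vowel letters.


Scanning each character of 'gi':
  Position 1: 'g' -> consonant (running count: 0)
  Position 2: 'i' -> vowel (running count: 1)
Total vowels: 1

1


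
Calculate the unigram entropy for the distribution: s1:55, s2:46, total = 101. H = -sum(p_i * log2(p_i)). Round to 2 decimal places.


Computing entropy H = -sum(p_i * log2(p_i)):
  s1: p = 55/101 = 0.5446, -p*log2(p) = 0.4775
  s2: p = 46/101 = 0.4554, -p*log2(p) = 0.5168
H = sum of terms = 0.9943
Rounded to 2 decimals: 0.99

0.99


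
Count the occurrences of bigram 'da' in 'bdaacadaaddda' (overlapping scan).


Scanning 'bdaacadaaddda' for bigram 'da':
  Position 0: 'bd' -> no
  Position 1: 'da' -> MATCH
  Position 2: 'aa' -> no
  Position 3: 'ac' -> no
  Position 4: 'ca' -> no
  Position 5: 'ad' -> no
  Position 6: 'da' -> MATCH
  Position 7: 'aa' -> no
  Position 8: 'ad' -> no
  Position 9: 'dd' -> no
  Position 10: 'dd' -> no
  Position 11: 'da' -> MATCH
Total matches: 3

3


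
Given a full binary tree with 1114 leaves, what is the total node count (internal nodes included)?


Leaf nodes (terminals): 1114
Internal nodes = n - 1 = 1114 - 1 = 1113
Total = leaves + internal = 1114 + 1113 = 2227

2227


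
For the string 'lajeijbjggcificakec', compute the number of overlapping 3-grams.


String 'lajeijbjggcificakec' has length L = 19.
Number of overlapping n-grams = L - n + 1
Substituting: 19 - 3 + 1 = 17

17


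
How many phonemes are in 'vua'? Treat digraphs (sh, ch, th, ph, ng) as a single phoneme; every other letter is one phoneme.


Parsing 'vua' greedily, digraphs first:
  'v' -> consonant phoneme (phonemes so far: 1)
  'u' -> vowel phoneme (phonemes so far: 2)
  'a' -> vowel phoneme (phonemes so far: 3)
Total phonemes: 3

3


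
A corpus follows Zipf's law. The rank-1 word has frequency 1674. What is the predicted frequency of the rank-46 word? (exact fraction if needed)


Zipf's law: freq(rank) = f1 / rank
f1 = 1674, rank = 46
freq = 1674 / 46
GCD(1674, 46) = 2
Simplified: 837/23

837/23


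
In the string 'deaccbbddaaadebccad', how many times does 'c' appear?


Scanning 'deaccbbddaaadebccad' for 'c':
  Position 3: 'c' -> MATCH (count: 1)
  Position 4: 'c' -> MATCH (count: 2)
  Position 15: 'c' -> MATCH (count: 3)
  Position 16: 'c' -> MATCH (count: 4)
Total occurrences of 'c': 4

4


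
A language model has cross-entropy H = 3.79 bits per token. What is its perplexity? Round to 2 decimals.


Perplexity formula: PP = 2^H
H = 3.79
PP = 2^3.79
Decompose: 2^3.79 = 2^3 * 2^0.79
2^3 = 8, 2^0.79 ~ 1.7290745
PP ~ 8 * 1.7290745 = 13.8325960
Rounded to 2 decimals: 13.83

13.83


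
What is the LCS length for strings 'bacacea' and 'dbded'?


DP table for LCS of 'bacacea' and 'dbded':
       d  b  d  e  d
    0  0  0  0  0  0
  b 0  0  1  1  1  1
  a 0  0  1  1  1  1
  c 0  0  1  1  1  1
  a 0  0  1  1  1  1
  c 0  0  1  1  1  1
  e 0  0  1  1  2  2
  a 0  0  1  1  2  2
LCS: 'be'
LCS length = 2

2


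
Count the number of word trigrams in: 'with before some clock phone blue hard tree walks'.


Word trigrams from [9] words:
  Trigram 1: (with before some)
  Trigram 2: (before some clock)
  Trigram 3: (some clock phone)
  Trigram 4: (clock phone blue)
  Trigram 5: (phone blue hard)
  Trigram 6: (blue hard tree)
  Trigram 7: (hard tree walks)
Total word trigrams: 9 - 2 = 7

7


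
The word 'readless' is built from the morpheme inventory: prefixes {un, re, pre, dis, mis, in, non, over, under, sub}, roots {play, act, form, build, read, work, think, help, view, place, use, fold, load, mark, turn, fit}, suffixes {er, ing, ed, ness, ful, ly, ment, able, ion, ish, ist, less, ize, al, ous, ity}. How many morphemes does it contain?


Segmenting 'readless' against the inventory:
  'read' -> root (morpheme 1)
  'less' -> suffix (morpheme 2)
Total morphemes: 2

2


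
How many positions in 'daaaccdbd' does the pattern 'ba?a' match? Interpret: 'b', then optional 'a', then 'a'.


Pattern: ba?a means 'b', then optional 'a', then 'a'.
Scanning 'daaaccdbd' position-by-position:
  Pos 0: window 'daa' -> no
  Pos 1: window 'aaa' -> no
  Pos 2: window 'aac' -> no
  Pos 3: window 'acc' -> no
  Pos 4: window 'ccd' -> no
  Pos 5: window 'cdb' -> no
  Pos 6: window 'dbd' -> no
  Pos 7: window 'bd' -> no
  Pos 8: window 'd' -> no
Total matches: 0

0


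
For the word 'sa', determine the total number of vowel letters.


Scanning each character of 'sa':
  Position 1: 's' -> consonant (running count: 0)
  Position 2: 'a' -> vowel (running count: 1)
Total vowels: 1

1


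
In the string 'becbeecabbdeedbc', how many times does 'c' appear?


Scanning 'becbeecabbdeedbc' for 'c':
  Position 2: 'c' -> MATCH (count: 1)
  Position 6: 'c' -> MATCH (count: 2)
  Position 15: 'c' -> MATCH (count: 3)
Total occurrences of 'c': 3

3


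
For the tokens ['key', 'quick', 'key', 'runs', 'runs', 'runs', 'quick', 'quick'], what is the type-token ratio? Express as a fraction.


Tokens: 8
Unique types: ('key', 'quick', 'runs') = 3
TTR = 3/8
Already in lowest terms.

3/8


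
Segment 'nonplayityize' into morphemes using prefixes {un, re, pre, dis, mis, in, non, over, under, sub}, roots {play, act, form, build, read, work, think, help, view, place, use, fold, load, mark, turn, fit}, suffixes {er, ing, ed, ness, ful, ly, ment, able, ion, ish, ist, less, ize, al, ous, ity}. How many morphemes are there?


Segmenting 'nonplayityize' against the inventory:
  'non' -> prefix (morpheme 1)
  'play' -> root (morpheme 2)
  'ity' -> suffix (morpheme 3)
  'ize' -> suffix (morpheme 4)
Total morphemes: 4

4


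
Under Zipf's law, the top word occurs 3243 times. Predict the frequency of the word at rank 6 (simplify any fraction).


Zipf's law: freq(rank) = f1 / rank
f1 = 3243, rank = 6
freq = 3243 / 6
GCD(3243, 6) = 3
Simplified: 1081/2

1081/2


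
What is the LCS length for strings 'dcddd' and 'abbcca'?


DP table for LCS of 'dcddd' and 'abbcca':
       a  b  b  c  c  a
    0  0  0  0  0  0  0
  d 0  0  0  0  0  0  0
  c 0  0  0  0  1  1  1
  d 0  0  0  0  1  1  1
  d 0  0  0  0  1  1  1
  d 0  0  0  0  1  1  1
LCS: 'c'
LCS length = 1

1


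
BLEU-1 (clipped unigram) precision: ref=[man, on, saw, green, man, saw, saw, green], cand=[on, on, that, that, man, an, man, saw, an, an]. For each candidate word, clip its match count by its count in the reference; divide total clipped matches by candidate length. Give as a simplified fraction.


Reference word counts: {'green': 2, 'man': 2, 'on': 1, 'saw': 3}
Checking each candidate word (with clipping):
  'on' -> in reference (ref count 1, used 1/1) -> match (matches: 1)
  'on' -> ref count 1 already used up (1/1) -> clipped, no match (matches: 1)
  'that' -> not in reference -> no match (matches: 1)
  'that' -> not in reference -> no match (matches: 1)
  'man' -> in reference (ref count 2, used 1/2) -> match (matches: 2)
  'an' -> not in reference -> no match (matches: 2)
  'man' -> in reference (ref count 2, used 2/2) -> match (matches: 3)
  'saw' -> in reference (ref count 3, used 1/3) -> match (matches: 4)
  'an' -> not in reference -> no match (matches: 4)
  'an' -> not in reference -> no match (matches: 4)
Clipped matches: 4, Candidate length: 10
Precision = 4/10 = 2/5

2/5


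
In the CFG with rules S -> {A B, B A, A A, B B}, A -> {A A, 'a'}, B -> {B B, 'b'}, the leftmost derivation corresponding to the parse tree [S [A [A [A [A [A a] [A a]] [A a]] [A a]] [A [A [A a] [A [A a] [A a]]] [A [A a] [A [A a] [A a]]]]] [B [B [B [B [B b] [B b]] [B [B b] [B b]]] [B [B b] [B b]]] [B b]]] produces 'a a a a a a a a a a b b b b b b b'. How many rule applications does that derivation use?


Every bracketed nonterminal node [X ...] in the tree is produced by exactly one rule application.
Reading the tree off as a leftmost derivation:
  Step 1: S  =>  A B   (applied S -> A B)
  Step 2: A B  =>  A A B   (applied A -> A A)
  Step 3: A A B  =>  A A A B   (applied A -> A A)
  Step 4: A A A B  =>  A A A A B   (applied A -> A A)
  Step 5: A A A A B  =>  A A A A A B   (applied A -> A A)
  Step 6: A A A A A B  =>  a A A A A B   (applied A -> a)
  Step 7: a A A A A B  =>  a a A A A B   (applied A -> a)
  Step 8: a a A A A B  =>  a a a A A B   (applied A -> a)
  Step 9: a a a A A B  =>  a a a a A B   (applied A -> a)
  Step 10: a a a a A B  =>  a a a a A A B   (applied A -> A A)
  Step 11: a a a a A A B  =>  a a a a A A A B   (applied A -> A A)
  Step 12: a a a a A A A B  =>  a a a a a A A B   (applied A -> a)
  Step 13: a a a a a A A B  =>  a a a a a A A A B   (applied A -> A A)
  Step 14: a a a a a A A A B  =>  a a a a a a A A B   (applied A -> a)
  Step 15: a a a a a a A A B  =>  a a a a a a a A B   (applied A -> a)
  Step 16: a a a a a a a A B  =>  a a a a a a a A A B   (applied A -> A A)
  Step 17: a a a a a a a A A B  =>  a a a a a a a a A B   (applied A -> a)
  Step 18: a a a a a a a a A B  =>  a a a a a a a a A A B   (applied A -> A A)
  Step 19: a a a a a a a a A A B  =>  a a a a a a a a a A B   (applied A -> a)
  Step 20: a a a a a a a a a A B  =>  a a a a a a a a a a B   (applied A -> a)
  Step 21: a a a a a a a a a a B  =>  a a a a a a a a a a B B   (applied B -> B B)
  Step 22: a a a a a a a a a a B B  =>  a a a a a a a a a a B B B   (applied B -> B B)
  Step 23: a a a a a a a a a a B B B  =>  a a a a a a a a a a B B B B   (applied B -> B B)
  Step 24: a a a a a a a a a a B B B B  =>  a a a a a a a a a a B B B B B   (applied B -> B B)
  Step 25: a a a a a a a a a a B B B B B  =>  a a a a a a a a a a b B B B B   (applied B -> b)
  Step 26: a a a a a a a a a a b B B B B  =>  a a a a a a a a a a b b B B B   (applied B -> b)
  Step 27: a a a a a a a a a a b b B B B  =>  a a a a a a a a a a b b B B B B   (applied B -> B B)
  Step 28: a a a a a a a a a a b b B B B B  =>  a a a a a a a a a a b b b B B B   (applied B -> b)
  Step 29: a a a a a a a a a a b b b B B B  =>  a a a a a a a a a a b b b b B B   (applied B -> b)
  Step 30: a a a a a a a a a a b b b b B B  =>  a a a a a a a a a a b b b b B B B   (applied B -> B B)
  Step 31: a a a a a a a a a a b b b b B B B  =>  a a a a a a a a a a b b b b b B B   (applied B -> b)
  Step 32: a a a a a a a a a a b b b b b B B  =>  a a a a a a a a a a b b b b b b B   (applied B -> b)
  Step 33: a a a a a a a a a a b b b b b b B  =>  a a a a a a a a a a b b b b b b b   (applied B -> b)
Final yield: a a a a a a a a a a b b b b b b b
Total rewrite steps: 33

33


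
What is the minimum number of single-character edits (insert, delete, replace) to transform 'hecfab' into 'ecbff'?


Building DP table for s1='hecfab' (len 6) and s2='ecbff' (len 5):
       e  c  b  f  f
    0  1  2  3  4  5
  h 1  1  2  3  4  5
  e 2  1  2  3  4  5
  c 3  2  1  2  3  4
  f 4  3  2  2  2  3
  a 5  4  3  3  3  3
  b 6  5  4  3  4  4
Edit distance = dp[6][5] = 4

4


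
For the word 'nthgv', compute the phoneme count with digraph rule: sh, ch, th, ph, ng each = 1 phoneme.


Parsing 'nthgv' greedily, digraphs first:
  'n' -> consonant phoneme (phonemes so far: 1)
  'th' -> digraph (1 consonant phoneme) (phonemes so far: 2)
  'g' -> consonant phoneme (phonemes so far: 3)
  'v' -> consonant phoneme (phonemes so far: 4)
Total phonemes: 4

4


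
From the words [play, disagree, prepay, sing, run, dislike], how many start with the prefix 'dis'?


Checking each word for prefix 'dis':
  'play' -> no (count: 0)
  'disagree' -> YES, starts with 'dis' (count: 1)
  'prepay' -> no (count: 1)
  'sing' -> no (count: 1)
  'run' -> no (count: 1)
  'dislike' -> YES, starts with 'dis' (count: 2)
Total with prefix 'dis': 2

2


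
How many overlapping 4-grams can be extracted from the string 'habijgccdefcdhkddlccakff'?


String 'habijgccdefcdhkddlccakff' has length L = 24.
Number of overlapping n-grams = L - n + 1
Substituting: 24 - 4 + 1 = 21

21


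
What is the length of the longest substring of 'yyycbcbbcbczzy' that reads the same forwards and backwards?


Scanning 'yyycbcbbcbczzy' for palindromic substrings.
Substring at positions 3-10: 'cbcbbcbc'.
Check: reverse('cbcbbcbc') = 'cbcbbcbc' -> palindrome confirmed.
Neighbouring characters ('y' / 'z') break symmetry, so it cannot extend further.
No longer palindromic substring exists; longest length = 8

8


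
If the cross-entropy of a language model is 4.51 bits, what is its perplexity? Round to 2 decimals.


Perplexity formula: PP = 2^H
H = 4.51
PP = 2^4.51
Decompose: 2^4.51 = 2^4 * 2^0.51
2^4 = 16, 2^0.51 ~ 1.4240502
PP ~ 16 * 1.4240502 = 22.7848032
Rounded to 2 decimals: 22.78

22.78


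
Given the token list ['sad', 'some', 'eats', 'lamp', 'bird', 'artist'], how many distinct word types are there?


Listing all tokens and tracking unique types:
  Token 1: 'sad' -> NEW (unique so far: 1)
  Token 2: 'some' -> NEW (unique so far: 2)
  Token 3: 'eats' -> NEW (unique so far: 3)
  Token 4: 'lamp' -> NEW (unique so far: 4)
  Token 5: 'bird' -> NEW (unique so far: 5)
  Token 6: 'artist' -> NEW (unique so far: 6)
Unique types: ('artist', 'bird', 'eats', 'lamp', 'sad', 'some')
Vocabulary size: 6

6


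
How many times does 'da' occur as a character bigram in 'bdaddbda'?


Scanning 'bdaddbda' for bigram 'da':
  Position 0: 'bd' -> no
  Position 1: 'da' -> MATCH
  Position 2: 'ad' -> no
  Position 3: 'dd' -> no
  Position 4: 'db' -> no
  Position 5: 'bd' -> no
  Position 6: 'da' -> MATCH
Total matches: 2

2


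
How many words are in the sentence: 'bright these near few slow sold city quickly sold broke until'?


Counting words by splitting on spaces:
  Word 1: 'bright'
  Word 2: 'these'
  Word 3: 'near'
  Word 4: 'few'
  Word 5: 'slow'
  Word 6: 'sold'
  Word 7: 'city'
  Word 8: 'quickly'
  Word 9: 'sold'
  Word 10: 'broke'
  Word 11: 'until'
Total words: 11

11


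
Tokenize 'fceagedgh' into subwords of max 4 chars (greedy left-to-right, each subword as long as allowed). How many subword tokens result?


'fceagedgh' has 9 characters.
Chunking with max size 4:
  Chunk 1: 'fcea' (positions 0-3)
  Chunk 2: 'gedg' (positions 4-7)
  Chunk 3: 'h' (positions 8-8)
Total chunks: ceil(9 / 4) = 3

3


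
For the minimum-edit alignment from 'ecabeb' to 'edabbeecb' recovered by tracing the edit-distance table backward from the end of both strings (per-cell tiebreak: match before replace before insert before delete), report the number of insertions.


Edit distance = 4. Backtracking from cell (6, 9) with preference match > replace > insert > delete,
then listing the resulting alignment 'ecabeb' -> 'edabbeecb' left to right:
  Step 1: keep 'e'
  Step 2: replace c->d
  Step 3: keep 'a'
  Step 4: insert 'b' [insertion #1]
  Step 5: keep 'b'
  Step 6: insert 'e' [insertion #2]
  Step 7: keep 'e'
  Step 8: insert 'c' [insertion #3]
  Step 9: keep 'b'
Total insertions: 3

3


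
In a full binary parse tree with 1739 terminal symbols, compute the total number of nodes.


Leaf nodes (terminals): 1739
Internal nodes = n - 1 = 1739 - 1 = 1738
Total = leaves + internal = 1739 + 1738 = 3477

3477


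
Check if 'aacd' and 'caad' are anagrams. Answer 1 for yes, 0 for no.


Sort characters of 'aacd': 'aacd'
Sort characters of 'caad': 'aacd'
Sorted forms match -> they ARE anagrams
Result: 1

1


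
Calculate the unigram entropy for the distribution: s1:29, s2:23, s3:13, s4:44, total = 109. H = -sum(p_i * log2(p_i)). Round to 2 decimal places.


Computing entropy H = -sum(p_i * log2(p_i)):
  s1: p = 29/109 = 0.2661, -p*log2(p) = 0.5082
  s2: p = 23/109 = 0.2110, -p*log2(p) = 0.4736
  s3: p = 13/109 = 0.1193, -p*log2(p) = 0.3659
  s4: p = 44/109 = 0.4037, -p*log2(p) = 0.5283
H = sum of terms = 1.8760
Rounded to 2 decimals: 1.88

1.88


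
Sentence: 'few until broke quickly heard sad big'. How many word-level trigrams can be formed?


Word trigrams from [7] words:
  Trigram 1: (few until broke)
  Trigram 2: (until broke quickly)
  Trigram 3: (broke quickly heard)
  Trigram 4: (quickly heard sad)
  Trigram 5: (heard sad big)
Total word trigrams: 7 - 2 = 5

5


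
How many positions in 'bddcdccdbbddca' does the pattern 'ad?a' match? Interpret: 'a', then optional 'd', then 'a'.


Pattern: ad?a means 'a', then optional 'd', then 'a'.
Scanning 'bddcdccdbbddca' position-by-position:
  Pos 0: window 'bdd' -> no
  Pos 1: window 'ddc' -> no
  Pos 2: window 'dcd' -> no
  Pos 3: window 'cdc' -> no
  Pos 4: window 'dcc' -> no
  Pos 5: window 'ccd' -> no
  Pos 6: window 'cdb' -> no
  Pos 7: window 'dbb' -> no
  Pos 8: window 'bbd' -> no
  Pos 9: window 'bdd' -> no
  Pos 10: window 'ddc' -> no
  Pos 11: window 'dca' -> no
  Pos 12: window 'ca' -> no
  Pos 13: window 'a' -> no
Total matches: 0

0


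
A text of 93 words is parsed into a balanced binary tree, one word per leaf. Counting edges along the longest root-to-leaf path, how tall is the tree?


In a balanced binary tree with n leaves the deepest leaf is ceil(log2(n)) edges below the root.
log2(93) = 6.5392
ceil(6.5392) = 7
height (edges) = 7

7


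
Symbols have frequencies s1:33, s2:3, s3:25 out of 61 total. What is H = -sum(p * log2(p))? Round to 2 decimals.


Computing entropy H = -sum(p_i * log2(p_i)):
  s1: p = 33/61 = 0.5410, -p*log2(p) = 0.4795
  s2: p = 3/61 = 0.0492, -p*log2(p) = 0.2137
  s3: p = 25/61 = 0.4098, -p*log2(p) = 0.5274
H = sum of terms = 1.2206
Rounded to 2 decimals: 1.22

1.22


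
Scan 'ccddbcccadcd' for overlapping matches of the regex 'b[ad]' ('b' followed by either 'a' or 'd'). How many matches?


Pattern: b[ad] means 'b' followed by either 'a' or 'd'.
Scanning 'ccddbcccadcd' position-by-position:
  Pos 0: window 'cc' -> no
  Pos 1: window 'cd' -> no
  Pos 2: window 'dd' -> no
  Pos 3: window 'db' -> no
  Pos 4: window 'bc' -> no
  Pos 5: window 'cc' -> no
  Pos 6: window 'cc' -> no
  Pos 7: window 'ca' -> no
  Pos 8: window 'ad' -> no
  Pos 9: window 'dc' -> no
  Pos 10: window 'cd' -> no
  Pos 11: window 'd' -> no
Total matches: 0

0


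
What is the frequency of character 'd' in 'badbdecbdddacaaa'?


Scanning 'badbdecbdddacaaa' for 'd':
  Position 2: 'd' -> MATCH (count: 1)
  Position 4: 'd' -> MATCH (count: 2)
  Position 8: 'd' -> MATCH (count: 3)
  Position 9: 'd' -> MATCH (count: 4)
  Position 10: 'd' -> MATCH (count: 5)
Total occurrences of 'd': 5

5


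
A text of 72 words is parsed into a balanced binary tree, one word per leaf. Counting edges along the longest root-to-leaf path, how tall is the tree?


In a balanced binary tree with n leaves the deepest leaf is ceil(log2(n)) edges below the root.
log2(72) = 6.1699
ceil(6.1699) = 7
height (edges) = 7

7


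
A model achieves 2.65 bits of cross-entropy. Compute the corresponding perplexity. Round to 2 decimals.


Perplexity formula: PP = 2^H
H = 2.65
PP = 2^2.65
Decompose: 2^2.65 = 2^2 * 2^0.65
2^2 = 4, 2^0.65 ~ 1.5691682
PP ~ 4 * 1.5691682 = 6.2766728
Rounded to 2 decimals: 6.28

6.28


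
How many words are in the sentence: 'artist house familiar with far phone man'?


Counting words by splitting on spaces:
  Word 1: 'artist'
  Word 2: 'house'
  Word 3: 'familiar'
  Word 4: 'with'
  Word 5: 'far'
  Word 6: 'phone'
  Word 7: 'man'
Total words: 7

7


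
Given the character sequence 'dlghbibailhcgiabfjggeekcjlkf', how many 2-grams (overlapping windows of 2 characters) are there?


String 'dlghbibailhcgiabfjggeekcjlkf' has length L = 28.
Number of overlapping n-grams = L - n + 1
Substituting: 28 - 2 + 1 = 27

27


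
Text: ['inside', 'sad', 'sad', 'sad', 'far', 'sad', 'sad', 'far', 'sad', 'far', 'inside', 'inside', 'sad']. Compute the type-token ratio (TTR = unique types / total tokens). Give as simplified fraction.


Tokens: 13
Unique types: ('far', 'inside', 'sad') = 3
TTR = 3/13
Already in lowest terms.

3/13


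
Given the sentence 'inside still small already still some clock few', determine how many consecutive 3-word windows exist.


Word trigrams from [8] words:
  Trigram 1: (inside still small)
  Trigram 2: (still small already)
  Trigram 3: (small already still)
  Trigram 4: (already still some)
  Trigram 5: (still some clock)
  Trigram 6: (some clock few)
Total word trigrams: 8 - 2 = 6

6


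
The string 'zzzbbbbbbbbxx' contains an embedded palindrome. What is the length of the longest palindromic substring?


Scanning 'zzzbbbbbbbbxx' for palindromic substrings.
Substring at positions 3-10: 'bbbbbbbb'.
Check: reverse('bbbbbbbb') = 'bbbbbbbb' -> palindrome confirmed.
Neighbouring characters ('z' / 'x') break symmetry, so it cannot extend further.
No longer palindromic substring exists; longest length = 8

8


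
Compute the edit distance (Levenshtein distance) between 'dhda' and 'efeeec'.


Building DP table for s1='dhda' (len 4) and s2='efeeec' (len 6):
       e  f  e  e  e  c
    0  1  2  3  4  5  6
  d 1  1  2  3  4  5  6
  h 2  2  2  3  4  5  6
  d 3  3  3  3  4  5  6
  a 4  4  4  4  4  5  6
Edit distance = dp[4][6] = 6

6


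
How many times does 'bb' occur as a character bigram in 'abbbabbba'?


Scanning 'abbbabbba' for bigram 'bb':
  Position 0: 'ab' -> no
  Position 1: 'bb' -> MATCH
  Position 2: 'bb' -> MATCH
  Position 3: 'ba' -> no
  Position 4: 'ab' -> no
  Position 5: 'bb' -> MATCH
  Position 6: 'bb' -> MATCH
  Position 7: 'ba' -> no
Total matches: 4

4


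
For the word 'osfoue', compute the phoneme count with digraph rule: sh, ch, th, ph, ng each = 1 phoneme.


Parsing 'osfoue' greedily, digraphs first:
  'o' -> vowel phoneme (phonemes so far: 1)
  's' -> consonant phoneme (phonemes so far: 2)
  'f' -> consonant phoneme (phonemes so far: 3)
  'o' -> vowel phoneme (phonemes so far: 4)
  'u' -> vowel phoneme (phonemes so far: 5)
  'e' -> vowel phoneme (phonemes so far: 6)
Total phonemes: 6

6


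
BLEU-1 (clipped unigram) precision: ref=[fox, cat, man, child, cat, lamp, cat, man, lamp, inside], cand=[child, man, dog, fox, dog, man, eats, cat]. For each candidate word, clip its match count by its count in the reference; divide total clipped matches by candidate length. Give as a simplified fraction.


Reference word counts: {'cat': 3, 'child': 1, 'fox': 1, 'inside': 1, 'lamp': 2, 'man': 2}
Checking each candidate word (with clipping):
  'child' -> in reference (ref count 1, used 1/1) -> match (matches: 1)
  'man' -> in reference (ref count 2, used 1/2) -> match (matches: 2)
  'dog' -> not in reference -> no match (matches: 2)
  'fox' -> in reference (ref count 1, used 1/1) -> match (matches: 3)
  'dog' -> not in reference -> no match (matches: 3)
  'man' -> in reference (ref count 2, used 2/2) -> match (matches: 4)
  'eats' -> not in reference -> no match (matches: 4)
  'cat' -> in reference (ref count 3, used 1/3) -> match (matches: 5)
Clipped matches: 5, Candidate length: 8
Precision = 5/8

5/8


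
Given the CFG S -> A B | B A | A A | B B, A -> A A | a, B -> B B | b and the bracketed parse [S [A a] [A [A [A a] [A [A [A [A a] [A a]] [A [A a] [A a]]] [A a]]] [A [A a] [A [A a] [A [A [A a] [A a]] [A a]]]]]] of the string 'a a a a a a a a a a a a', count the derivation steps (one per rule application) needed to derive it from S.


Every bracketed nonterminal node [X ...] in the tree is produced by exactly one rule application.
Reading the tree off as a leftmost derivation:
  Step 1: S  =>  A A   (applied S -> A A)
  Step 2: A A  =>  a A   (applied A -> a)
  Step 3: a A  =>  a A A   (applied A -> A A)
  Step 4: a A A  =>  a A A A   (applied A -> A A)
  Step 5: a A A A  =>  a a A A   (applied A -> a)
  Step 6: a a A A  =>  a a A A A   (applied A -> A A)
  Step 7: a a A A A  =>  a a A A A A   (applied A -> A A)
  Step 8: a a A A A A  =>  a a A A A A A   (applied A -> A A)
  Step 9: a a A A A A A  =>  a a a A A A A   (applied A -> a)
  Step 10: a a a A A A A  =>  a a a a A A A   (applied A -> a)
  Step 11: a a a a A A A  =>  a a a a A A A A   (applied A -> A A)
  Step 12: a a a a A A A A  =>  a a a a a A A A   (applied A -> a)
  Step 13: a a a a a A A A  =>  a a a a a a A A   (applied A -> a)
  Step 14: a a a a a a A A  =>  a a a a a a a A   (applied A -> a)
  Step 15: a a a a a a a A  =>  a a a a a a a A A   (applied A -> A A)
  Step 16: a a a a a a a A A  =>  a a a a a a a a A   (applied A -> a)
  Step 17: a a a a a a a a A  =>  a a a a a a a a A A   (applied A -> A A)
  Step 18: a a a a a a a a A A  =>  a a a a a a a a a A   (applied A -> a)
  Step 19: a a a a a a a a a A  =>  a a a a a a a a a A A   (applied A -> A A)
  Step 20: a a a a a a a a a A A  =>  a a a a a a a a a A A A   (applied A -> A A)
  Step 21: a a a a a a a a a A A A  =>  a a a a a a a a a a A A   (applied A -> a)
  Step 22: a a a a a a a a a a A A  =>  a a a a a a a a a a a A   (applied A -> a)
  Step 23: a a a a a a a a a a a A  =>  a a a a a a a a a a a a   (applied A -> a)
Final yield: a a a a a a a a a a a a
Total rewrite steps: 23

23


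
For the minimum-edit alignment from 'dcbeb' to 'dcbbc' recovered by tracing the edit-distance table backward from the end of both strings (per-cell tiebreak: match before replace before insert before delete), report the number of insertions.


Edit distance = 2. Backtracking from cell (5, 5) with preference match > replace > insert > delete,
then listing the resulting alignment 'dcbeb' -> 'dcbbc' left to right:
  Step 1: keep 'd'
  Step 2: keep 'c'
  Step 3: keep 'b'
  Step 4: replace e->b
  Step 5: replace b->c
Total insertions: 0

0


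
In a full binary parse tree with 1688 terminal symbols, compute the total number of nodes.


Leaf nodes (terminals): 1688
Internal nodes = n - 1 = 1688 - 1 = 1687
Total = leaves + internal = 1688 + 1687 = 3375

3375


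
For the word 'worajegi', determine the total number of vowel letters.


Scanning each character of 'worajegi':
  Position 1: 'w' -> consonant (running count: 0)
  Position 2: 'o' -> vowel (running count: 1)
  Position 3: 'r' -> consonant (running count: 1)
  Position 4: 'a' -> vowel (running count: 2)
  Position 5: 'j' -> consonant (running count: 2)
  Position 6: 'e' -> vowel (running count: 3)
  Position 7: 'g' -> consonant (running count: 3)
  Position 8: 'i' -> vowel (running count: 4)
Total vowels: 4

4


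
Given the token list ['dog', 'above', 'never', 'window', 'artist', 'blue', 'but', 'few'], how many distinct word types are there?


Listing all tokens and tracking unique types:
  Token 1: 'dog' -> NEW (unique so far: 1)
  Token 2: 'above' -> NEW (unique so far: 2)
  Token 3: 'never' -> NEW (unique so far: 3)
  Token 4: 'window' -> NEW (unique so far: 4)
  Token 5: 'artist' -> NEW (unique so far: 5)
  Token 6: 'blue' -> NEW (unique so far: 6)
  Token 7: 'but' -> NEW (unique so far: 7)
  Token 8: 'few' -> NEW (unique so far: 8)
Unique types: ('above', 'artist', 'blue', 'but', 'dog', 'few', 'never', 'window')
Vocabulary size: 8

8


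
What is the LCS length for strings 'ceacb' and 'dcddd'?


DP table for LCS of 'ceacb' and 'dcddd':
       d  c  d  d  d
    0  0  0  0  0  0
  c 0  0  1  1  1  1
  e 0  0  1  1  1  1
  a 0  0  1  1  1  1
  c 0  0  1  1  1  1
  b 0  0  1  1  1  1
LCS: 'c'
LCS length = 1

1


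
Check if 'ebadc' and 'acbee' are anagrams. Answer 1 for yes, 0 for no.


Sort characters of 'ebadc': 'abcde'
Sort characters of 'acbee': 'abcee'
Sorted forms differ -> they are NOT anagrams
Result: 0

0


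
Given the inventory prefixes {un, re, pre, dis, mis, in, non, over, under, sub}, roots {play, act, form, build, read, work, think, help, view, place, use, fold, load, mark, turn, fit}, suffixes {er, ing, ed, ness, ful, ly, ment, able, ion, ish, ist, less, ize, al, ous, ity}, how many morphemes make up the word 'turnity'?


Segmenting 'turnity' against the inventory:
  'turn' -> root (morpheme 1)
  'ity' -> suffix (morpheme 2)
Total morphemes: 2

2
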